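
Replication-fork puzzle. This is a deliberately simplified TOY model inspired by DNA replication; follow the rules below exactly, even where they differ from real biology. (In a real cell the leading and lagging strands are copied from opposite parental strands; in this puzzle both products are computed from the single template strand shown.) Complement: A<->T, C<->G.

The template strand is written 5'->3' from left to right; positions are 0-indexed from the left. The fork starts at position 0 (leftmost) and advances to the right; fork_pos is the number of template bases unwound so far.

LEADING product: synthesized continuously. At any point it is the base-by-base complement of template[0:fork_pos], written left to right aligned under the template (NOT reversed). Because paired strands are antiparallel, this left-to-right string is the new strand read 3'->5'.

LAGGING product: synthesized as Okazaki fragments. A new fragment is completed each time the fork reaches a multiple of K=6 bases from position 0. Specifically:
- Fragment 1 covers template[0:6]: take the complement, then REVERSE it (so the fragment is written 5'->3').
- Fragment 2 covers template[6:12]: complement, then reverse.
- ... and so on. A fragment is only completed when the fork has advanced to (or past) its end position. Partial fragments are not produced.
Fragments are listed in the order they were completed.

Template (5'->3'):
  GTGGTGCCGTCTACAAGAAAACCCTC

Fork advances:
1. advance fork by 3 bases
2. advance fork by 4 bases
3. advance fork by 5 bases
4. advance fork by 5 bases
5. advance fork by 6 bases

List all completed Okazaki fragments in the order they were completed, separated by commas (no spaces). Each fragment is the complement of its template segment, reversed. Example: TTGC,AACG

Step 1: advance 3 -> fork_pos = 0 + 3 = 3. Next multiple of 6 is 6 (not reached); still 0 fragment(s).
Step 2: advance 4 -> fork_pos = 3 + 4 = 7. Reached multiple(s) of 6: 6 -> fragment 1 completed (1 total).
Step 3: advance 5 -> fork_pos = 7 + 5 = 12. Reached multiple(s) of 6: 12 -> fragment 2 completed (2 total).
Step 4: advance 5 -> fork_pos = 12 + 5 = 17. Next multiple of 6 is 18 (not reached); still 2 fragment(s).
Step 5: advance 6 -> fork_pos = 17 + 6 = 23. Reached multiple(s) of 6: 18 -> fragment 3 completed (3 total).
Final fork_pos = 23, so 3 fragment(s) are complete. Build each: template segment -> complement -> reverse.
Fragment 1: template[0:6] = GTGGTG -> complement CACCAC -> reversed CACCAC
Fragment 2: template[6:12] = CCGTCT -> complement GGCAGA -> reversed AGACGG
Fragment 3: template[12:18] = ACAAGA -> complement TGTTCT -> reversed TCTTGT

Answer: CACCAC,AGACGG,TCTTGT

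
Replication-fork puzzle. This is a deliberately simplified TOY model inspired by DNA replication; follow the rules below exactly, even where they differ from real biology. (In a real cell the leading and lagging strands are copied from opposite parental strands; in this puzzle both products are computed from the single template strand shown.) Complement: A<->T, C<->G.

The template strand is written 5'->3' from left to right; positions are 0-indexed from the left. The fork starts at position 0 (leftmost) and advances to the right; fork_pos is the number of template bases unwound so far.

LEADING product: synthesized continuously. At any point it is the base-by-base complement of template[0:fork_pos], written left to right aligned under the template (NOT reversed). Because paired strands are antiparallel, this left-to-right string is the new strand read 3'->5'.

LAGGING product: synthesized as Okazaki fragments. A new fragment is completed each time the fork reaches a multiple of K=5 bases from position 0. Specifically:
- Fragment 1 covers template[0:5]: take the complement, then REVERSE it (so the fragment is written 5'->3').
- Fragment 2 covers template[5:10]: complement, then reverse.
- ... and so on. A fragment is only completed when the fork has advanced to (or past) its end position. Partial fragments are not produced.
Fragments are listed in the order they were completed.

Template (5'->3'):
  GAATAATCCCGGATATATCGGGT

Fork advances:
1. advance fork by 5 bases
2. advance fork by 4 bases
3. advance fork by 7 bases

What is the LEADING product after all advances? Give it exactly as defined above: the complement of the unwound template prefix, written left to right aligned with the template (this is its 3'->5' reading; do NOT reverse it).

Answer: CTTATTAGGGCCTATA

Derivation:
Step 1: advance 5 -> fork_pos = 0 + 5 = 5.
Step 2: advance 4 -> fork_pos = 5 + 4 = 9.
Step 3: advance 7 -> fork_pos = 9 + 7 = 16.
Unwound prefix: template[0:16] = GAATAATCCCGGATAT
Complement it base by base (A<->T, C<->G), keeping left-to-right order:
  [0:5] GAATA -> CTTAT
  [5:10] ATCCC -> TAGGG
  [10:15] GGATA -> CCTAT
  [15:16] T -> A
Concatenate: CTTATTAGGGCCTATA (length 16; written aligned with the template, i.e. 3'->5').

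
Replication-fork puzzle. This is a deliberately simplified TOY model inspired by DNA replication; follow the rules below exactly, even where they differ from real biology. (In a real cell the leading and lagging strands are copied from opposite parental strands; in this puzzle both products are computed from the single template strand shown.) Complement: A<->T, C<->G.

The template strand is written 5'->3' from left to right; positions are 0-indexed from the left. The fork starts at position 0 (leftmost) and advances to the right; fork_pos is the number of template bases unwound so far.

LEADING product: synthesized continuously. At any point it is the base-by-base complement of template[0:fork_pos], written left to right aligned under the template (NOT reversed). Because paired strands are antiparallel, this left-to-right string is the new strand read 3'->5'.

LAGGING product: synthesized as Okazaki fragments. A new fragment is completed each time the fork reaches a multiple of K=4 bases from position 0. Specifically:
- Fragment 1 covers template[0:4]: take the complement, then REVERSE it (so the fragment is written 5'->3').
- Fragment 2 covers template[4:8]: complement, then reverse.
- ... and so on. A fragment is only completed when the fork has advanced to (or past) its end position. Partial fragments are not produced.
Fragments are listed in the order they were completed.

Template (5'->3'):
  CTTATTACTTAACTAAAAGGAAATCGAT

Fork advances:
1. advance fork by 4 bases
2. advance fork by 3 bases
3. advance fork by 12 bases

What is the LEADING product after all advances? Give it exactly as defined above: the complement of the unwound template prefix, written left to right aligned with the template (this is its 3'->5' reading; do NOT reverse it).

Step 1: advance 4 -> fork_pos = 0 + 4 = 4.
Step 2: advance 3 -> fork_pos = 4 + 3 = 7.
Step 3: advance 12 -> fork_pos = 7 + 12 = 19.
Unwound prefix: template[0:19] = CTTATTACTTAACTAAAAG
Complement it base by base (A<->T, C<->G), keeping left-to-right order:
  [0:5] CTTAT -> GAATA
  [5:10] TACTT -> ATGAA
  [10:15] AACTA -> TTGAT
  [15:19] AAAG -> TTTC
Concatenate: GAATAATGAATTGATTTTC (length 19; written aligned with the template, i.e. 3'->5').

Answer: GAATAATGAATTGATTTTC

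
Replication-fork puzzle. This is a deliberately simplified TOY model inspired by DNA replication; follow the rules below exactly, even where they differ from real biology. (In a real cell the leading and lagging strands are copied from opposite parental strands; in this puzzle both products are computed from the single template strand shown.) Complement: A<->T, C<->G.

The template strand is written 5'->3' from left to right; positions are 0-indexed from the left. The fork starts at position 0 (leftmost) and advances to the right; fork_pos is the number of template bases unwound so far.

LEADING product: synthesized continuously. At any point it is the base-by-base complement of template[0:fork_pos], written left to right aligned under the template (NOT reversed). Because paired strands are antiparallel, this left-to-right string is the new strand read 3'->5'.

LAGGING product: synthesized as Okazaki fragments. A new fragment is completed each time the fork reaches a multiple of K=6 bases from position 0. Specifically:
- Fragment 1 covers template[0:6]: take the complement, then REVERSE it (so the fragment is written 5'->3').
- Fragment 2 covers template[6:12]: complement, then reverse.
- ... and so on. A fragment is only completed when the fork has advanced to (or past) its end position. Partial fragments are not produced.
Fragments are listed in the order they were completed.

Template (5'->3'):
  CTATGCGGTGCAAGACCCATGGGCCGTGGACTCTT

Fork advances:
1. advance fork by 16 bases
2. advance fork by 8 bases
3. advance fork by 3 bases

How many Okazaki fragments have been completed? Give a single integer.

Step 1: advance 16 -> fork_pos = 0 + 16 = 16. Reached multiple(s) of 6: 6, 12 -> fragments 1-2 completed (2 total).
Step 2: advance 8 -> fork_pos = 16 + 8 = 24. Reached multiple(s) of 6: 18, 24 -> fragments 3-4 completed (4 total).
Step 3: advance 3 -> fork_pos = 24 + 3 = 27. Next multiple of 6 is 30 (not reached); still 4 fragment(s).
Check: final fork_pos = 27; the multiples of 6 that are <= 27 are 6..24 -> 27 // 6 = 4 completed fragment(s).

Answer: 4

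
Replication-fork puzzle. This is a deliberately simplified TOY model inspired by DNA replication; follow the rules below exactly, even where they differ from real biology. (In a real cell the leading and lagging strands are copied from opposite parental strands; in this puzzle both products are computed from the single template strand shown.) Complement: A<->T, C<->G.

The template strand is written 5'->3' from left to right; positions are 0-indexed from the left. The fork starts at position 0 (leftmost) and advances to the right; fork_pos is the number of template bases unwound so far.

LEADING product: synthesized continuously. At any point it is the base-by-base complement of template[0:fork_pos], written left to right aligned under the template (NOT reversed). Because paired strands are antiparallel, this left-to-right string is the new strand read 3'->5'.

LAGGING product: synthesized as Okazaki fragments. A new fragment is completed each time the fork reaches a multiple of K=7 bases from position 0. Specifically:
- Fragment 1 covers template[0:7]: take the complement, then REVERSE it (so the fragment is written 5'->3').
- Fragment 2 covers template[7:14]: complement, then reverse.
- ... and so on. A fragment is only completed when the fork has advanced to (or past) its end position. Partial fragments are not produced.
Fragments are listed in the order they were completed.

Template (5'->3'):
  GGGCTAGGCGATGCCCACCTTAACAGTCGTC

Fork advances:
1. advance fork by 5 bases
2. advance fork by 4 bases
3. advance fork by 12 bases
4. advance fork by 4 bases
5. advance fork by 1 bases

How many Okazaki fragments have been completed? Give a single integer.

Step 1: advance 5 -> fork_pos = 0 + 5 = 5. Next multiple of 7 is 7 (not reached); still 0 fragment(s).
Step 2: advance 4 -> fork_pos = 5 + 4 = 9. Reached multiple(s) of 7: 7 -> fragment 1 completed (1 total).
Step 3: advance 12 -> fork_pos = 9 + 12 = 21. Reached multiple(s) of 7: 14, 21 -> fragments 2-3 completed (3 total).
Step 4: advance 4 -> fork_pos = 21 + 4 = 25. Next multiple of 7 is 28 (not reached); still 3 fragment(s).
Step 5: advance 1 -> fork_pos = 25 + 1 = 26. Next multiple of 7 is 28 (not reached); still 3 fragment(s).
Check: final fork_pos = 26; the multiples of 7 that are <= 26 are 7..21 -> 26 // 7 = 3 completed fragment(s).

Answer: 3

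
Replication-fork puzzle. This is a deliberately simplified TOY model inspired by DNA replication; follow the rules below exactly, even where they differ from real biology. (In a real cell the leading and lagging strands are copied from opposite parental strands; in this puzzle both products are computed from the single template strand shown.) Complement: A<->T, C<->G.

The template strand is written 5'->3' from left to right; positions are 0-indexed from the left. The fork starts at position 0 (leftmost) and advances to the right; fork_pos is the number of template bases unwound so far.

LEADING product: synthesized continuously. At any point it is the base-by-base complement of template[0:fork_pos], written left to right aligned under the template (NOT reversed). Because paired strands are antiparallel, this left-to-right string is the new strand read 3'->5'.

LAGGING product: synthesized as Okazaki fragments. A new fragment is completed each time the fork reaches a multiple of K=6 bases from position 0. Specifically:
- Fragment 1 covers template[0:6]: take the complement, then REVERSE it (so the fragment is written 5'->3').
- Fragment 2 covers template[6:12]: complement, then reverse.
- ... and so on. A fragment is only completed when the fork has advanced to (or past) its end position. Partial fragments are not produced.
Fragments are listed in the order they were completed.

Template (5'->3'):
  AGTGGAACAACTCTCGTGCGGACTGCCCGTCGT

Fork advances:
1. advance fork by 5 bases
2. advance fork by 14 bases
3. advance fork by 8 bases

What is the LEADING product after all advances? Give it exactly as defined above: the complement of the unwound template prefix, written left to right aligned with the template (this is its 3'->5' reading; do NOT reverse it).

Step 1: advance 5 -> fork_pos = 0 + 5 = 5.
Step 2: advance 14 -> fork_pos = 5 + 14 = 19.
Step 3: advance 8 -> fork_pos = 19 + 8 = 27.
Unwound prefix: template[0:27] = AGTGGAACAACTCTCGTGCGGACTGCC
Complement it base by base (A<->T, C<->G), keeping left-to-right order:
  [0:5] AGTGG -> TCACC
  [5:10] AACAA -> TTGTT
  [10:15] CTCTC -> GAGAG
  [15:20] GTGCG -> CACGC
  [20:25] GACTG -> CTGAC
  [25:27] CC -> GG
Concatenate: TCACCTTGTTGAGAGCACGCCTGACGG (length 27; written aligned with the template, i.e. 3'->5').

Answer: TCACCTTGTTGAGAGCACGCCTGACGG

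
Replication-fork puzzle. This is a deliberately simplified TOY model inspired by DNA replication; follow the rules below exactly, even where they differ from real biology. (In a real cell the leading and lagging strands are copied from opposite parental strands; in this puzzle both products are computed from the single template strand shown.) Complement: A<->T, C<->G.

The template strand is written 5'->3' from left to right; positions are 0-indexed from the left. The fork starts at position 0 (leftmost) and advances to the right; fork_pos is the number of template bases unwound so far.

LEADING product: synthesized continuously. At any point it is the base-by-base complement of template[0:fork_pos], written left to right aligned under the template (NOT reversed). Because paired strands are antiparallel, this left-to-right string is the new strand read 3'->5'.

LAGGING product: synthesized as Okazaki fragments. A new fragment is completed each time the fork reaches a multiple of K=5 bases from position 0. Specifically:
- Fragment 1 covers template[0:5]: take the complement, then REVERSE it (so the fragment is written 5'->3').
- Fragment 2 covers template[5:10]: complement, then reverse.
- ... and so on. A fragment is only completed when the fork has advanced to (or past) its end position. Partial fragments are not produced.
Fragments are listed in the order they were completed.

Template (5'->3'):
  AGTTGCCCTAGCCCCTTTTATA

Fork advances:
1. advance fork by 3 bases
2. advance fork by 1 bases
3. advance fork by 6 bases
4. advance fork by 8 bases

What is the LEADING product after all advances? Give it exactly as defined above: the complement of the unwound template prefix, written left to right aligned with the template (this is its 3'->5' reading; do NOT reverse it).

Answer: TCAACGGGATCGGGGAAA

Derivation:
Step 1: advance 3 -> fork_pos = 0 + 3 = 3.
Step 2: advance 1 -> fork_pos = 3 + 1 = 4.
Step 3: advance 6 -> fork_pos = 4 + 6 = 10.
Step 4: advance 8 -> fork_pos = 10 + 8 = 18.
Unwound prefix: template[0:18] = AGTTGCCCTAGCCCCTTT
Complement it base by base (A<->T, C<->G), keeping left-to-right order:
  [0:5] AGTTG -> TCAAC
  [5:10] CCCTA -> GGGAT
  [10:15] GCCCC -> CGGGG
  [15:18] TTT -> AAA
Concatenate: TCAACGGGATCGGGGAAA (length 18; written aligned with the template, i.e. 3'->5').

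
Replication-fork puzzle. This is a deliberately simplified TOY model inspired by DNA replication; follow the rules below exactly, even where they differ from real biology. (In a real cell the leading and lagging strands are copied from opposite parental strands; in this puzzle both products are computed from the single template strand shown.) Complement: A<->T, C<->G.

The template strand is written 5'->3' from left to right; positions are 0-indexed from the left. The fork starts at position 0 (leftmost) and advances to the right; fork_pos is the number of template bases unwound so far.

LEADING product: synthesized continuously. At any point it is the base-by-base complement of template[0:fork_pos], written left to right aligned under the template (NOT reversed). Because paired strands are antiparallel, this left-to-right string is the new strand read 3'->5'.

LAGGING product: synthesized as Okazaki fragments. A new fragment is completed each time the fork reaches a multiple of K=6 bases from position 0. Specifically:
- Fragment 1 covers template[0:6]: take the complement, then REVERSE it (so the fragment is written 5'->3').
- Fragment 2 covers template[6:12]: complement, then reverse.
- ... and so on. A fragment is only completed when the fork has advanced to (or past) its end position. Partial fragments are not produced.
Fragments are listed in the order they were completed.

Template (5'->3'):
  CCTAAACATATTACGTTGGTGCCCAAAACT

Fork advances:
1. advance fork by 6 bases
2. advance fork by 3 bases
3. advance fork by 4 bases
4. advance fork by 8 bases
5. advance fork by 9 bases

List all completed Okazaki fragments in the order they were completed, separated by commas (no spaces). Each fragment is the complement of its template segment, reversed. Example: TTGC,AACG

Answer: TTTAGG,AATATG,CAACGT,GGGCAC,AGTTTT

Derivation:
Step 1: advance 6 -> fork_pos = 0 + 6 = 6. Reached multiple(s) of 6: 6 -> fragment 1 completed (1 total).
Step 2: advance 3 -> fork_pos = 6 + 3 = 9. Next multiple of 6 is 12 (not reached); still 1 fragment(s).
Step 3: advance 4 -> fork_pos = 9 + 4 = 13. Reached multiple(s) of 6: 12 -> fragment 2 completed (2 total).
Step 4: advance 8 -> fork_pos = 13 + 8 = 21. Reached multiple(s) of 6: 18 -> fragment 3 completed (3 total).
Step 5: advance 9 -> fork_pos = 21 + 9 = 30. Reached multiple(s) of 6: 24, 30 -> fragments 4-5 completed (5 total).
Final fork_pos = 30, so 5 fragment(s) are complete. Build each: template segment -> complement -> reverse.
Fragment 1: template[0:6] = CCTAAA -> complement GGATTT -> reversed TTTAGG
Fragment 2: template[6:12] = CATATT -> complement GTATAA -> reversed AATATG
Fragment 3: template[12:18] = ACGTTG -> complement TGCAAC -> reversed CAACGT
Fragment 4: template[18:24] = GTGCCC -> complement CACGGG -> reversed GGGCAC
Fragment 5: template[24:30] = AAAACT -> complement TTTTGA -> reversed AGTTTT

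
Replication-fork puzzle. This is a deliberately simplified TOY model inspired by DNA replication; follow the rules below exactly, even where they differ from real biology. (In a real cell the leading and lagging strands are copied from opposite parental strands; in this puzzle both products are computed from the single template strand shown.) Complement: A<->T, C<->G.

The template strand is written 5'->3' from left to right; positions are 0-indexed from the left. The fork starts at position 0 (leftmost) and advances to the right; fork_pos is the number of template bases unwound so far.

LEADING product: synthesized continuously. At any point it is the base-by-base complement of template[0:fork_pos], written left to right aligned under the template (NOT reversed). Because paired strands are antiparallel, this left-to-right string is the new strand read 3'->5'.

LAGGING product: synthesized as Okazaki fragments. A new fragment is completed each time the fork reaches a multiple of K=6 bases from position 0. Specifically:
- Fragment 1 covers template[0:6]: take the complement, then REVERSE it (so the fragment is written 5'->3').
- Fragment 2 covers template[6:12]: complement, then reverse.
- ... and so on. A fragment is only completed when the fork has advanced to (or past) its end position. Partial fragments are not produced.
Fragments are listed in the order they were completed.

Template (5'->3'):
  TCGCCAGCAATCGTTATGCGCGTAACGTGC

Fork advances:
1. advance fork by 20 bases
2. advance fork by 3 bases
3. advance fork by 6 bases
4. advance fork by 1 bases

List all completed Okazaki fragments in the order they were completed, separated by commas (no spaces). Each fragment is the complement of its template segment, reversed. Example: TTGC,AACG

Answer: TGGCGA,GATTGC,CATAAC,TACGCG,GCACGT

Derivation:
Step 1: advance 20 -> fork_pos = 0 + 20 = 20. Reached multiple(s) of 6: 6, 12, 18 -> fragments 1-3 completed (3 total).
Step 2: advance 3 -> fork_pos = 20 + 3 = 23. Next multiple of 6 is 24 (not reached); still 3 fragment(s).
Step 3: advance 6 -> fork_pos = 23 + 6 = 29. Reached multiple(s) of 6: 24 -> fragment 4 completed (4 total).
Step 4: advance 1 -> fork_pos = 29 + 1 = 30. Reached multiple(s) of 6: 30 -> fragment 5 completed (5 total).
Final fork_pos = 30, so 5 fragment(s) are complete. Build each: template segment -> complement -> reverse.
Fragment 1: template[0:6] = TCGCCA -> complement AGCGGT -> reversed TGGCGA
Fragment 2: template[6:12] = GCAATC -> complement CGTTAG -> reversed GATTGC
Fragment 3: template[12:18] = GTTATG -> complement CAATAC -> reversed CATAAC
Fragment 4: template[18:24] = CGCGTA -> complement GCGCAT -> reversed TACGCG
Fragment 5: template[24:30] = ACGTGC -> complement TGCACG -> reversed GCACGT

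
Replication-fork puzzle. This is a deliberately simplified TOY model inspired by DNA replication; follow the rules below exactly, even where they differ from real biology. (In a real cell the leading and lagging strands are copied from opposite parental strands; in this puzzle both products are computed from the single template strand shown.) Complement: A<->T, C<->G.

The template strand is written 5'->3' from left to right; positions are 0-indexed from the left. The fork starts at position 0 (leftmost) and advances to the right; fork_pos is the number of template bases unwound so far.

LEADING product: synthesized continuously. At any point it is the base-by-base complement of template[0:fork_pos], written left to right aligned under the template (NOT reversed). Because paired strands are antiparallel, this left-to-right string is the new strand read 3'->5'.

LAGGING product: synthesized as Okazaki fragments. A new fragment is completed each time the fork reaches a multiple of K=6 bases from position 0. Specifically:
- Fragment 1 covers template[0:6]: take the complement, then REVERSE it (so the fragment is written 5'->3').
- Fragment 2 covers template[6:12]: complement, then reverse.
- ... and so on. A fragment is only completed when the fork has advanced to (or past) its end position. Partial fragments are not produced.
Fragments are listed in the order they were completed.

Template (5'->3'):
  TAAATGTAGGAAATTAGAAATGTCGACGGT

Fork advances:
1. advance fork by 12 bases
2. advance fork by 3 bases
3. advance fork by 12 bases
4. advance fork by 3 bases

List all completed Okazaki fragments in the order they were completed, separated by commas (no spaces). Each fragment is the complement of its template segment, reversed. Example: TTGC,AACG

Step 1: advance 12 -> fork_pos = 0 + 12 = 12. Reached multiple(s) of 6: 6, 12 -> fragments 1-2 completed (2 total).
Step 2: advance 3 -> fork_pos = 12 + 3 = 15. Next multiple of 6 is 18 (not reached); still 2 fragment(s).
Step 3: advance 12 -> fork_pos = 15 + 12 = 27. Reached multiple(s) of 6: 18, 24 -> fragments 3-4 completed (4 total).
Step 4: advance 3 -> fork_pos = 27 + 3 = 30. Reached multiple(s) of 6: 30 -> fragment 5 completed (5 total).
Final fork_pos = 30, so 5 fragment(s) are complete. Build each: template segment -> complement -> reverse.
Fragment 1: template[0:6] = TAAATG -> complement ATTTAC -> reversed CATTTA
Fragment 2: template[6:12] = TAGGAA -> complement ATCCTT -> reversed TTCCTA
Fragment 3: template[12:18] = ATTAGA -> complement TAATCT -> reversed TCTAAT
Fragment 4: template[18:24] = AATGTC -> complement TTACAG -> reversed GACATT
Fragment 5: template[24:30] = GACGGT -> complement CTGCCA -> reversed ACCGTC

Answer: CATTTA,TTCCTA,TCTAAT,GACATT,ACCGTC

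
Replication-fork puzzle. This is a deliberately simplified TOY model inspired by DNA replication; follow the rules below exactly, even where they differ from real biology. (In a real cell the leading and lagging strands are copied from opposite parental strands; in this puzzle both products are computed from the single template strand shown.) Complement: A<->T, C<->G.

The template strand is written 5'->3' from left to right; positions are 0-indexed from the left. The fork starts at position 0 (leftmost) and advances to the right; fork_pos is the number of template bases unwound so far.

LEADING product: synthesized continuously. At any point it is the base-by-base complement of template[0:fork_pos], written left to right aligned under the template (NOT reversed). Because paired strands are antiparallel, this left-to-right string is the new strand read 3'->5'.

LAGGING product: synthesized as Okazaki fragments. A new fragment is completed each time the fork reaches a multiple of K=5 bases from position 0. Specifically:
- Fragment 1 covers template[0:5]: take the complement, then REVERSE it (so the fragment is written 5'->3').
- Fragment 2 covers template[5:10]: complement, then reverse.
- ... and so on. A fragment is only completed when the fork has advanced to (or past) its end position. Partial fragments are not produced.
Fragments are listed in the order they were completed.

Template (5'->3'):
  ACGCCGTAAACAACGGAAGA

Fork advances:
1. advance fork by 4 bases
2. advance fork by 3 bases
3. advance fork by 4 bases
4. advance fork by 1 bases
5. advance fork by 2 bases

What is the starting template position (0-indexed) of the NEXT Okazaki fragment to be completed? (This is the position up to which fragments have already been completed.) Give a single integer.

Step 1: advance 4 -> fork_pos = 0 + 4 = 4. Next multiple of 5 is 5 (not reached); still 0 fragment(s).
Step 2: advance 3 -> fork_pos = 4 + 3 = 7. Reached multiple(s) of 5: 5 -> fragment 1 completed (1 total).
Step 3: advance 4 -> fork_pos = 7 + 4 = 11. Reached multiple(s) of 5: 10 -> fragment 2 completed (2 total).
Step 4: advance 1 -> fork_pos = 11 + 1 = 12. Next multiple of 5 is 15 (not reached); still 2 fragment(s).
Step 5: advance 2 -> fork_pos = 12 + 2 = 14. Next multiple of 5 is 15 (not reached); still 2 fragment(s).
2 fragment(s) completed, covering template[0:10] (2 x 5 = 10). The next fragment, fragment 3, covers template[10:15], so it starts at position 10.

Answer: 10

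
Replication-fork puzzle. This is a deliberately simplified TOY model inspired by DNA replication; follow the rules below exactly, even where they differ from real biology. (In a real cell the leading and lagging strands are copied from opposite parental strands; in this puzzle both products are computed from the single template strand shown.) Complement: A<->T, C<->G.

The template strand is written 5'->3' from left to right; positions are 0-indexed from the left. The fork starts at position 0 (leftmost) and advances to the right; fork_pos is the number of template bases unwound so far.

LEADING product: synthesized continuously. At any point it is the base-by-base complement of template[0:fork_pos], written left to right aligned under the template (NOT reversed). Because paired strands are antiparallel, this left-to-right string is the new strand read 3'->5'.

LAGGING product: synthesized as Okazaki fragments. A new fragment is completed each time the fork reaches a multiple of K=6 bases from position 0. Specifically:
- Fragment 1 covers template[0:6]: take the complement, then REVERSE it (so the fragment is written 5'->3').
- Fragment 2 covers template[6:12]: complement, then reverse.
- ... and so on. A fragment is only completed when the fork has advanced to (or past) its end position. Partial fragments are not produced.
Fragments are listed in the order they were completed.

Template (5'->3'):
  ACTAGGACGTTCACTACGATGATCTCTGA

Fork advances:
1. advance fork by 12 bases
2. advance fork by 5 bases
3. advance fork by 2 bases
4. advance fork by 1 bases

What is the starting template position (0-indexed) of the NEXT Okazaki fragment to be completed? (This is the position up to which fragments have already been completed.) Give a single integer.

Step 1: advance 12 -> fork_pos = 0 + 12 = 12. Reached multiple(s) of 6: 6, 12 -> fragments 1-2 completed (2 total).
Step 2: advance 5 -> fork_pos = 12 + 5 = 17. Next multiple of 6 is 18 (not reached); still 2 fragment(s).
Step 3: advance 2 -> fork_pos = 17 + 2 = 19. Reached multiple(s) of 6: 18 -> fragment 3 completed (3 total).
Step 4: advance 1 -> fork_pos = 19 + 1 = 20. Next multiple of 6 is 24 (not reached); still 3 fragment(s).
3 fragment(s) completed, covering template[0:18] (3 x 6 = 18). The next fragment, fragment 4, covers template[18:24], so it starts at position 18.

Answer: 18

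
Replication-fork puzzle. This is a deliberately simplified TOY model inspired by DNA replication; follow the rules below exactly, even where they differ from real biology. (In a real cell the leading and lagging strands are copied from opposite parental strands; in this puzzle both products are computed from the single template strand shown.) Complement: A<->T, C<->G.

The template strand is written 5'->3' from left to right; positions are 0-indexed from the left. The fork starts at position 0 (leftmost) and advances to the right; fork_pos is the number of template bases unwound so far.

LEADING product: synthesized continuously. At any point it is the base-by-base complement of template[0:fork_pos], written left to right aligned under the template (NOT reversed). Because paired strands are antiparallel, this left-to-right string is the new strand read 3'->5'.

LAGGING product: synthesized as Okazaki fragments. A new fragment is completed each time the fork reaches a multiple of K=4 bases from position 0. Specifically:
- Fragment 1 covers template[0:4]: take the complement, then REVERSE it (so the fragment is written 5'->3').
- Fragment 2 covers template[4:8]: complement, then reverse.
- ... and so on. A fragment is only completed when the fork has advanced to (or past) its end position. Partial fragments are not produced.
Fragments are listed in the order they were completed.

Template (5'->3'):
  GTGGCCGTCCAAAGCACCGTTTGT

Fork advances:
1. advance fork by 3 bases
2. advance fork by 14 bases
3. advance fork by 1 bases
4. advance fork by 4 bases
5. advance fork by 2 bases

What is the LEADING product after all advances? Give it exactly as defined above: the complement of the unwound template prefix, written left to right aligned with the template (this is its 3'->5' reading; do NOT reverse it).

Step 1: advance 3 -> fork_pos = 0 + 3 = 3.
Step 2: advance 14 -> fork_pos = 3 + 14 = 17.
Step 3: advance 1 -> fork_pos = 17 + 1 = 18.
Step 4: advance 4 -> fork_pos = 18 + 4 = 22.
Step 5: advance 2 -> fork_pos = 22 + 2 = 24.
Unwound prefix: template[0:24] = GTGGCCGTCCAAAGCACCGTTTGT
Complement it base by base (A<->T, C<->G), keeping left-to-right order:
  [0:5] GTGGC -> CACCG
  [5:10] CGTCC -> GCAGG
  [10:15] AAAGC -> TTTCG
  [15:20] ACCGT -> TGGCA
  [20:24] TTGT -> AACA
Concatenate: CACCGGCAGGTTTCGTGGCAAACA (length 24; written aligned with the template, i.e. 3'->5').

Answer: CACCGGCAGGTTTCGTGGCAAACA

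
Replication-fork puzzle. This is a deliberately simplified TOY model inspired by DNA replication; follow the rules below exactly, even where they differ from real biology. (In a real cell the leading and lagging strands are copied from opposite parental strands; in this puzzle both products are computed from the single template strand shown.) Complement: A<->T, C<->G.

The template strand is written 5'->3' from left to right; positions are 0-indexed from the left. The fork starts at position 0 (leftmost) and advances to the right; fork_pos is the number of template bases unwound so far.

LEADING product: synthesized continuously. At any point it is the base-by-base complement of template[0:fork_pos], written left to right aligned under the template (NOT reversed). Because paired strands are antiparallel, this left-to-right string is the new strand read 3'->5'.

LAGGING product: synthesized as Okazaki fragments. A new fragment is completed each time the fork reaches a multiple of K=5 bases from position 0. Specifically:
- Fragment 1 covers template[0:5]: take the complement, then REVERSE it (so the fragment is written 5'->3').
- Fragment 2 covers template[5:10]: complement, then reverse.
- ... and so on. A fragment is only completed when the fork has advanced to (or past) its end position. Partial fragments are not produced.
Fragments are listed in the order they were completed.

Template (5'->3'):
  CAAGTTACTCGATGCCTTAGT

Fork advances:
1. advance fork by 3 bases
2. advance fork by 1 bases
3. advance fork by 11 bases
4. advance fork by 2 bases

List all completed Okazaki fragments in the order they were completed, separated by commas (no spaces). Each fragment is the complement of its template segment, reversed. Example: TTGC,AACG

Answer: ACTTG,GAGTA,GCATC

Derivation:
Step 1: advance 3 -> fork_pos = 0 + 3 = 3. Next multiple of 5 is 5 (not reached); still 0 fragment(s).
Step 2: advance 1 -> fork_pos = 3 + 1 = 4. Next multiple of 5 is 5 (not reached); still 0 fragment(s).
Step 3: advance 11 -> fork_pos = 4 + 11 = 15. Reached multiple(s) of 5: 5, 10, 15 -> fragments 1-3 completed (3 total).
Step 4: advance 2 -> fork_pos = 15 + 2 = 17. Next multiple of 5 is 20 (not reached); still 3 fragment(s).
Final fork_pos = 17, so 3 fragment(s) are complete. Build each: template segment -> complement -> reverse.
Fragment 1: template[0:5] = CAAGT -> complement GTTCA -> reversed ACTTG
Fragment 2: template[5:10] = TACTC -> complement ATGAG -> reversed GAGTA
Fragment 3: template[10:15] = GATGC -> complement CTACG -> reversed GCATC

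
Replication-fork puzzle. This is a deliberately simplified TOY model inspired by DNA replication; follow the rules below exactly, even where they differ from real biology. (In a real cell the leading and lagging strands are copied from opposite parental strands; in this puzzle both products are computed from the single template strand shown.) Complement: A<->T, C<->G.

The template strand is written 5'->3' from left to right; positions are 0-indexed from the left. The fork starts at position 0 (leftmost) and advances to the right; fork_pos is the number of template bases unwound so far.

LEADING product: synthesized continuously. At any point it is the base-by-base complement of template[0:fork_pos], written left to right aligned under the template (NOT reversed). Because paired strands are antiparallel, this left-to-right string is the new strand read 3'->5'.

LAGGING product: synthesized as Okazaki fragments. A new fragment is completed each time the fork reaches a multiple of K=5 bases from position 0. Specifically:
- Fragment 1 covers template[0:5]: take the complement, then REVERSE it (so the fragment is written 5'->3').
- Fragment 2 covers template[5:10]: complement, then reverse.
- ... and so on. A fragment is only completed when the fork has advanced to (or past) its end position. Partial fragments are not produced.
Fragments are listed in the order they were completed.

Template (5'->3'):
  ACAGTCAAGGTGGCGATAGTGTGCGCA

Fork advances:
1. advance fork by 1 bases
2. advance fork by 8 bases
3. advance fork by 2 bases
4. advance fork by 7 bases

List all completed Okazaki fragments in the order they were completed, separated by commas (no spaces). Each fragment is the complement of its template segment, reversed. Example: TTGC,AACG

Answer: ACTGT,CCTTG,CGCCA

Derivation:
Step 1: advance 1 -> fork_pos = 0 + 1 = 1. Next multiple of 5 is 5 (not reached); still 0 fragment(s).
Step 2: advance 8 -> fork_pos = 1 + 8 = 9. Reached multiple(s) of 5: 5 -> fragment 1 completed (1 total).
Step 3: advance 2 -> fork_pos = 9 + 2 = 11. Reached multiple(s) of 5: 10 -> fragment 2 completed (2 total).
Step 4: advance 7 -> fork_pos = 11 + 7 = 18. Reached multiple(s) of 5: 15 -> fragment 3 completed (3 total).
Final fork_pos = 18, so 3 fragment(s) are complete. Build each: template segment -> complement -> reverse.
Fragment 1: template[0:5] = ACAGT -> complement TGTCA -> reversed ACTGT
Fragment 2: template[5:10] = CAAGG -> complement GTTCC -> reversed CCTTG
Fragment 3: template[10:15] = TGGCG -> complement ACCGC -> reversed CGCCA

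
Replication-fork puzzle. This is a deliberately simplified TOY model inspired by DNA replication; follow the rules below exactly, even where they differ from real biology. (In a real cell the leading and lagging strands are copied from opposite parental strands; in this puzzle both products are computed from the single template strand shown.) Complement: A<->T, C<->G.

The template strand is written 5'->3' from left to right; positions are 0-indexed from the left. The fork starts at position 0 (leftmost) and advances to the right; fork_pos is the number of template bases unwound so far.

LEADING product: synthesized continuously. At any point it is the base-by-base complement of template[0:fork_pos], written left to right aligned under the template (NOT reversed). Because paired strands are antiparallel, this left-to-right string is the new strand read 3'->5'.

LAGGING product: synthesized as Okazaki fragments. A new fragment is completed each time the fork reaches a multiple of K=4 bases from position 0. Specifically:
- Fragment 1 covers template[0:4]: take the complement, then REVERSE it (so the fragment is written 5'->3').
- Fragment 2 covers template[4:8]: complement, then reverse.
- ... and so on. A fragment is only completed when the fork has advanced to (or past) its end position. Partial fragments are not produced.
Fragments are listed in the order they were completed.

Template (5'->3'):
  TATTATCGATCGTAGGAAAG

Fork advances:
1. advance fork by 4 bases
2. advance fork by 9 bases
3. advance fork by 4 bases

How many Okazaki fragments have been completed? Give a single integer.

Step 1: advance 4 -> fork_pos = 0 + 4 = 4. Reached multiple(s) of 4: 4 -> fragment 1 completed (1 total).
Step 2: advance 9 -> fork_pos = 4 + 9 = 13. Reached multiple(s) of 4: 8, 12 -> fragments 2-3 completed (3 total).
Step 3: advance 4 -> fork_pos = 13 + 4 = 17. Reached multiple(s) of 4: 16 -> fragment 4 completed (4 total).
Check: final fork_pos = 17; the multiples of 4 that are <= 17 are 4..16 -> 17 // 4 = 4 completed fragment(s).

Answer: 4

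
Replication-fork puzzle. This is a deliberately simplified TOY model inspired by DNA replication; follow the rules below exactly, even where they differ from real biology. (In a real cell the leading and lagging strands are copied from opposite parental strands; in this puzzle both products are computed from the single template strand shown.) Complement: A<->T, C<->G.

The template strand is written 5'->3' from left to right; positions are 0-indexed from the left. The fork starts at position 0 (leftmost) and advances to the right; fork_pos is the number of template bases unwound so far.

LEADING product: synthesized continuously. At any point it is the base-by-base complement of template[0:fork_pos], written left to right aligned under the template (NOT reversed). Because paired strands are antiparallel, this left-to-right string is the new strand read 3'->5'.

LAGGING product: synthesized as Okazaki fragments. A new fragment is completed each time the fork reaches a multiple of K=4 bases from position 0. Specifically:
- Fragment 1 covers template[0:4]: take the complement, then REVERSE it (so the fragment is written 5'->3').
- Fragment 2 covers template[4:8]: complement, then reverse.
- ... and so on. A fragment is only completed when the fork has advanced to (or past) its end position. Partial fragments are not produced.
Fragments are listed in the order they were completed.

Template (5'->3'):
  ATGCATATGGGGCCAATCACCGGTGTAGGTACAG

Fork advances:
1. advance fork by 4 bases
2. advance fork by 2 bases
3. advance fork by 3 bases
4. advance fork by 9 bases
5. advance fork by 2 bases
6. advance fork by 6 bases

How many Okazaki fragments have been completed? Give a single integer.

Step 1: advance 4 -> fork_pos = 0 + 4 = 4. Reached multiple(s) of 4: 4 -> fragment 1 completed (1 total).
Step 2: advance 2 -> fork_pos = 4 + 2 = 6. Next multiple of 4 is 8 (not reached); still 1 fragment(s).
Step 3: advance 3 -> fork_pos = 6 + 3 = 9. Reached multiple(s) of 4: 8 -> fragment 2 completed (2 total).
Step 4: advance 9 -> fork_pos = 9 + 9 = 18. Reached multiple(s) of 4: 12, 16 -> fragments 3-4 completed (4 total).
Step 5: advance 2 -> fork_pos = 18 + 2 = 20. Reached multiple(s) of 4: 20 -> fragment 5 completed (5 total).
Step 6: advance 6 -> fork_pos = 20 + 6 = 26. Reached multiple(s) of 4: 24 -> fragment 6 completed (6 total).
Check: final fork_pos = 26; the multiples of 4 that are <= 26 are 4..24 -> 26 // 4 = 6 completed fragment(s).

Answer: 6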